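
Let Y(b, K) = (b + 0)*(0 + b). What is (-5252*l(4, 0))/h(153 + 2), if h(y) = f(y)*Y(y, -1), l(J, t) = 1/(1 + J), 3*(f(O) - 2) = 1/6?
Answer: -94536/4444625 ≈ -0.021270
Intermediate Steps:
f(O) = 37/18 (f(O) = 2 + (1/3)/6 = 2 + (1/3)*(1/6) = 2 + 1/18 = 37/18)
Y(b, K) = b**2 (Y(b, K) = b*b = b**2)
h(y) = 37*y**2/18
(-5252*l(4, 0))/h(153 + 2) = (-5252/(1 + 4))/((37*(153 + 2)**2/18)) = (-5252/5)/(((37/18)*155**2)) = (-5252*1/5)/(((37/18)*24025)) = -5252/(5*888925/18) = -5252/5*18/888925 = -94536/4444625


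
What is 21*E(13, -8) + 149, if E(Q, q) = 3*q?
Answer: -355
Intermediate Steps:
21*E(13, -8) + 149 = 21*(3*(-8)) + 149 = 21*(-24) + 149 = -504 + 149 = -355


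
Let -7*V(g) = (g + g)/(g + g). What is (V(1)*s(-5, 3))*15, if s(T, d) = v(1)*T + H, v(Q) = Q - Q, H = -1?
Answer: 15/7 ≈ 2.1429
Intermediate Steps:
v(Q) = 0
V(g) = -1/7 (V(g) = -(g + g)/(7*(g + g)) = -2*g/(7*(2*g)) = -2*g*1/(2*g)/7 = -1/7*1 = -1/7)
s(T, d) = -1 (s(T, d) = 0*T - 1 = 0 - 1 = -1)
(V(1)*s(-5, 3))*15 = -1/7*(-1)*15 = (1/7)*15 = 15/7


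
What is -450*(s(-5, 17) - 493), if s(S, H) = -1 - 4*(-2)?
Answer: 218700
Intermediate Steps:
s(S, H) = 7 (s(S, H) = -1 + 8 = 7)
-450*(s(-5, 17) - 493) = -450*(7 - 493) = -450*(-486) = 218700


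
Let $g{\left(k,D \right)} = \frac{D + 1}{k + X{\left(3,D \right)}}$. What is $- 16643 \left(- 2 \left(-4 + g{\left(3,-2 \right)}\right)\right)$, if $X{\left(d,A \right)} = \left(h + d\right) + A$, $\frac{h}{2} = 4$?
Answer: $- \frac{815507}{6} \approx -1.3592 \cdot 10^{5}$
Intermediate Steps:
$h = 8$ ($h = 2 \cdot 4 = 8$)
$X{\left(d,A \right)} = 8 + A + d$ ($X{\left(d,A \right)} = \left(8 + d\right) + A = 8 + A + d$)
$g{\left(k,D \right)} = \frac{1 + D}{11 + D + k}$ ($g{\left(k,D \right)} = \frac{D + 1}{k + \left(8 + D + 3\right)} = \frac{1 + D}{k + \left(11 + D\right)} = \frac{1 + D}{11 + D + k}$)
$- 16643 \left(- 2 \left(-4 + g{\left(3,-2 \right)}\right)\right) = - 16643 \left(- 2 \left(-4 + \frac{1 - 2}{11 - 2 + 3}\right)\right) = - 16643 \left(- 2 \left(-4 + \frac{1}{12} \left(-1\right)\right)\right) = - 16643 \left(- 2 \left(-4 - \frac{1}{12}\right)\right) = - 16643 \left(\left(-2\right) \left(- \frac{49}{12}\right)\right) = \left(-16643\right) \frac{49}{6} = - \frac{815507}{6}$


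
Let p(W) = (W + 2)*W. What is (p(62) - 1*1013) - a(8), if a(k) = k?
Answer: 2947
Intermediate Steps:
p(W) = W*(2 + W) (p(W) = (2 + W)*W = W*(2 + W))
(p(62) - 1*1013) - a(8) = (62*(2 + 62) - 1*1013) - 1*8 = (62*64 - 1013) - 8 = (3968 - 1013) - 8 = 2955 - 8 = 2947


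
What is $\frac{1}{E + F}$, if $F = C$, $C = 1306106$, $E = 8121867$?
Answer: $\frac{1}{9427973} \approx 1.0607 \cdot 10^{-7}$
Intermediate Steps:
$F = 1306106$
$\frac{1}{E + F} = \frac{1}{8121867 + 1306106} = \frac{1}{9427973}$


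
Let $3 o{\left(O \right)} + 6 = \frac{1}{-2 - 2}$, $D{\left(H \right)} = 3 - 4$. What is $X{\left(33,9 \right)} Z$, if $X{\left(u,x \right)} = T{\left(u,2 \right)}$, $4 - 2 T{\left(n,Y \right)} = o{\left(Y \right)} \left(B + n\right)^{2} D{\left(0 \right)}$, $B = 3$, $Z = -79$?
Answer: $106492$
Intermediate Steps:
$D{\left(H \right)} = -1$ ($D{\left(H \right)} = 3 - 4 = -1$)
$o{\left(O \right)} = - \frac{25}{12}$ ($o{\left(O \right)} = -2 + \frac{1}{3 \left(-2 - 2\right)} = -2 + \frac{1}{3 \left(-4\right)} = -2 + \frac{1}{3} \left(- \frac{1}{4}\right) = -2 - \frac{1}{12} = - \frac{25}{12}$)
$T{\left(n,Y \right)} = 2 - \frac{25 \left(3 + n\right)^{2}}{24}$ ($T{\left(n,Y \right)} = 2 - \frac{- \frac{25 \left(3 + n\right)^{2}}{12} \left(-1\right)}{2} = 2 - \frac{\frac{25}{12} \left(3 + n\right)^{2}}{2} = 2 - \frac{25 \left(3 + n\right)^{2}}{24}$)
$X{\left(u,x \right)} = 2 - \frac{25 \left(3 + u\right)^{2}}{24}$
$X{\left(33,9 \right)} Z = \left(2 - \frac{25 \left(3 + 33\right)^{2}}{24}\right) \left(-79\right) = \left(2 - \frac{25 \cdot 36^{2}}{24}\right) \left(-79\right) = \left(2 - 1350\right) \left(-79\right) = \left(-1348\right) \left(-79\right) = 106492$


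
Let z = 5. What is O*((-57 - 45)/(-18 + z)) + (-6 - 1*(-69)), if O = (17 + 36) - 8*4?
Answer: 2961/13 ≈ 227.77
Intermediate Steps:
O = 21 (O = 53 - 32 = 21)
O*((-57 - 45)/(-18 + z)) + (-6 - 1*(-69)) = 21*((-57 - 45)/(-18 + 5)) + (-6 - 1*(-69)) = 21*(-102/(-13)) + (-6 + 69) = 21*(-102*(-1/13)) + 63 = 21*(102/13) + 63 = 2142/13 + 63 = 2961/13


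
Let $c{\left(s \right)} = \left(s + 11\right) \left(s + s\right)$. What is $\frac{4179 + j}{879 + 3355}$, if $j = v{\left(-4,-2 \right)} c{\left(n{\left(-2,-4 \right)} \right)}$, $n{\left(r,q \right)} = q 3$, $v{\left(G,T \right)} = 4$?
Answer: $\frac{4275}{4234} \approx 1.0097$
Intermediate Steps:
$n{\left(r,q \right)} = 3 q$
$c{\left(s \right)} = 2 s \left(11 + s\right)$ ($c{\left(s \right)} = \left(11 + s\right) 2 s = 2 s \left(11 + s\right)$)
$j = 96$ ($j = 4 \cdot 2 \cdot 3 \left(-4\right) \left(11 + 3 \left(-4\right)\right) = 4 \cdot 2 \left(-12\right) \left(11 - 12\right) = 4 \cdot 2 \left(-12\right) \left(-1\right) = 4 \cdot 24 = 96$)
$\frac{4179 + j}{879 + 3355} = \frac{4179 + 96}{879 + 3355} = \frac{4275}{4234}$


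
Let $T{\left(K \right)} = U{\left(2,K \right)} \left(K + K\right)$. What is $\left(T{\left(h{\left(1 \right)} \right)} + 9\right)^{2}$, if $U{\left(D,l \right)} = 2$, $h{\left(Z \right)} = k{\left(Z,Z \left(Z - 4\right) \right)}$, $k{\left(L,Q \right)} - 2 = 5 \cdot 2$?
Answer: $3249$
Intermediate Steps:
$k{\left(L,Q \right)} = 12$ ($k{\left(L,Q \right)} = 2 + 5 \cdot 2 = 2 + 10 = 12$)
$h{\left(Z \right)} = 12$
$T{\left(K \right)} = 4 K$ ($T{\left(K \right)} = 2 \left(K + K\right) = 2 \cdot 2 K = 4 K$)
$\left(T{\left(h{\left(1 \right)} \right)} + 9\right)^{2} = \left(4 \cdot 12 + 9\right)^{2} = \left(48 + 9\right)^{2} = 57^{2} = 3249$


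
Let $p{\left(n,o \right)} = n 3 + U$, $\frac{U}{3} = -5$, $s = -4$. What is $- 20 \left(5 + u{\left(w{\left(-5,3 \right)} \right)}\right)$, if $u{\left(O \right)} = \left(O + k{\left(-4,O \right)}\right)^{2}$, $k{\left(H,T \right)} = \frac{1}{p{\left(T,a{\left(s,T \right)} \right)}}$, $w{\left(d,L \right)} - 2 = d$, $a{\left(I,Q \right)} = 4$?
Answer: $- \frac{41045}{144} \approx -285.03$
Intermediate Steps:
$U = -15$ ($U = 3 \left(-5\right) = -15$)
$p{\left(n,o \right)} = -15 + 3 n$ ($p{\left(n,o \right)} = n 3 - 15 = 3 n - 15 = -15 + 3 n$)
$w{\left(d,L \right)} = 2 + d$
$k{\left(H,T \right)} = \frac{1}{-15 + 3 T}$
$u{\left(O \right)} = \left(O + \frac{1}{3 \left(-5 + O\right)}\right)^{2}$
$- 20 \left(5 + u{\left(w{\left(-5,3 \right)} \right)}\right) = - 20 \left(5 + \left(\left(2 - 5\right) + \frac{1}{-15 + 3 \left(2 - 5\right)}\right)^{2}\right) = - 20 \left(5 + \left(-3 + \frac{1}{-15 + 3 \left(-3\right)}\right)^{2}\right) = - 20 \left(5 + \left(-3 + \frac{1}{-15 - 9}\right)^{2}\right) = - 20 \left(5 + \left(-3 + \frac{1}{-24}\right)^{2}\right) = - 20 \left(5 + \left(-3 - \frac{1}{24}\right)^{2}\right) = - 20 \left(5 + \left(- \frac{73}{24}\right)^{2}\right) = - 20 \left(5 + \frac{5329}{576}\right) = \left(-20\right) \frac{8209}{576} = - \frac{41045}{144}$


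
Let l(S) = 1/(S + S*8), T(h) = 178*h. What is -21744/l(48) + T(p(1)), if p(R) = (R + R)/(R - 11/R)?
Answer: -46967218/5 ≈ -9.3934e+6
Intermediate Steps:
p(R) = 2*R/(R - 11/R) (p(R) = (2*R)/(R - 11/R) = 2*R/(R - 11/R))
l(S) = 1/(9*S) (l(S) = 1/(S + 8*S) = 1/(9*S))
-21744/l(48) + T(p(1)) = -21744/((⅑)/48) + 178*(2*1²/(-11 + 1²)) = -21744/((⅑)*(1/48)) + 178*(2*1/(-11 + 1)) = -21744/1/432 + 178*(2*1/(-10)) = -21744*432 + 178*(2*1*(-⅒)) = -9393408 + 178*(-⅕) = -9393408 - 178/5 = -46967218/5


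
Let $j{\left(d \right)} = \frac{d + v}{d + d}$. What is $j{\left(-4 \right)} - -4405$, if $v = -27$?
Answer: $\frac{35271}{8} \approx 4408.9$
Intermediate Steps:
$j{\left(d \right)} = \frac{-27 + d}{2 d}$ ($j{\left(d \right)} = \frac{d - 27}{d + d} = \frac{-27 + d}{2 d}$)
$j{\left(-4 \right)} - -4405 = \frac{-27 - 4}{2 \left(-4\right)} - -4405 = \frac{1}{2} \left(- \frac{1}{4}\right) \left(-31\right) + 4405 = \frac{31}{8} + 4405 = \frac{35271}{8}$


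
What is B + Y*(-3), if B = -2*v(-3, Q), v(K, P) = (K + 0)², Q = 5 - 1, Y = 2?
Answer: -24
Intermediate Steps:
Q = 4
v(K, P) = K²
B = -18 (B = -2*(-3)² = -2*9 = -18)
B + Y*(-3) = -18 + 2*(-3) = -18 - 6 = -24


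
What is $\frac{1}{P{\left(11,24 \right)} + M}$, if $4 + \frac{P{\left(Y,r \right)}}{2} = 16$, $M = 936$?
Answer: $\frac{1}{960} \approx 0.0010417$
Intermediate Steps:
$P{\left(Y,r \right)} = 24$ ($P{\left(Y,r \right)} = -8 + 2 \cdot 16 = -8 + 32 = 24$)
$\frac{1}{P{\left(11,24 \right)} + M} = \frac{1}{24 + 936} = \frac{1}{960}$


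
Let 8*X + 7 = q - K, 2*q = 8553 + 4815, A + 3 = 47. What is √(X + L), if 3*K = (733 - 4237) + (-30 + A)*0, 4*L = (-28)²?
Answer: √18826/4 ≈ 34.302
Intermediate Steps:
A = 44 (A = -3 + 47 = 44)
L = 196 (L = (¼)*(-28)² = (¼)*784 = 196)
K = -1168 (K = ((733 - 4237) + (-30 + 44)*0)/3 = (-3504 + 14*0)/3 = (-3504 + 0)/3 = (⅓)*(-3504) = -1168)
q = 6684 (q = (8553 + 4815)/2 = (½)*13368 = 6684)
X = 7845/8 (X = -7/8 + (6684 - 1*(-1168))/8 = -7/8 + (6684 + 1168)/8 = -7/8 + (⅛)*7852 = -7/8 + 1963/2 = 7845/8 ≈ 980.63)
√(X + L) = √(7845/8 + 196) = √(9413/8) = √18826/4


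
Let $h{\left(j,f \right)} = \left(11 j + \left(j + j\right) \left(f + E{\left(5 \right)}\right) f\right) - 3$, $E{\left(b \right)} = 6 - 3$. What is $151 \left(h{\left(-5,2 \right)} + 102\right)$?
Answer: $-8456$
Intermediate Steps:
$E{\left(b \right)} = 3$ ($E{\left(b \right)} = 6 - 3 = 3$)
$h{\left(j,f \right)} = -3 + 11 j + 2 f j \left(3 + f\right)$ ($h{\left(j,f \right)} = \left(11 j + \left(j + j\right) \left(f + 3\right) f\right) - 3 = \left(11 j + 2 j \left(3 + f\right) f\right) - 3 = \left(11 j + 2 f j \left(3 + f\right)\right) - 3 = -3 + 11 j + 2 f j \left(3 + f\right)$)
$151 \left(h{\left(-5,2 \right)} + 102\right) = 151 \left(\left(-3 + 11 \left(-5\right) + 2 \left(-5\right) 2^{2} + 6 \cdot 2 \left(-5\right)\right) + 102\right) = 151 \left(\left(-3 - 55 + 2 \left(-5\right) 4 - 60\right) + 102\right) = 151 \left(\left(-3 - 55 - 40 - 60\right) + 102\right) = 151 \left(-158 + 102\right) = 151 \left(-56\right) = -8456$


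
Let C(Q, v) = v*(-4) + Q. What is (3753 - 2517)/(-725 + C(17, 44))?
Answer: -309/221 ≈ -1.3982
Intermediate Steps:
C(Q, v) = Q - 4*v (C(Q, v) = -4*v + Q = Q - 4*v)
(3753 - 2517)/(-725 + C(17, 44)) = (3753 - 2517)/(-725 + (17 - 4*44)) = 1236/(-725 + (17 - 176)) = 1236/(-725 - 159) = 1236/(-884) = 1236*(-1/884) = -309/221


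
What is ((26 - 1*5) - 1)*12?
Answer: 240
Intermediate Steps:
((26 - 1*5) - 1)*12 = ((26 - 5) - 1)*12 = (21 - 1)*12 = 20*12 = 240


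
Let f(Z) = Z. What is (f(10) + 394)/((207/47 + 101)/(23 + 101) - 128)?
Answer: -1177256/370515 ≈ -3.1773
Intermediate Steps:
(f(10) + 394)/((207/47 + 101)/(23 + 101) - 128) = (10 + 394)/((207/47 + 101)/(23 + 101) - 128) = 404/((207*(1/47) + 101)/124 - 128) = 404/((207/47 + 101)*(1/124) - 128) = 404/((4954/47)*(1/124) - 128) = 404/(2477/2914 - 128) = 404/(-370515/2914) = 404*(-2914/370515) = -1177256/370515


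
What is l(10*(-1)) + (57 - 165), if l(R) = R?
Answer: -118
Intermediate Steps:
l(10*(-1)) + (57 - 165) = 10*(-1) + (57 - 165) = -10 - 108 = -118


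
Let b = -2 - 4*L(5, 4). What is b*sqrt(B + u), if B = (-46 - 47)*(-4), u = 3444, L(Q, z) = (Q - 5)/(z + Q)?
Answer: -12*sqrt(106) ≈ -123.55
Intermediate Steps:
L(Q, z) = (-5 + Q)/(Q + z)
b = -2 (b = -2 - 4*(-5 + 5)/(5 + 4) = -2 - 4*0/9 = -2 - 4*0 = -2 + 0 = -2)
B = 372 (B = -93*(-4) = 372)
b*sqrt(B + u) = -2*sqrt(372 + 3444) = -12*sqrt(106)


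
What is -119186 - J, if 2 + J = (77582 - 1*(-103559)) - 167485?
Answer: -132840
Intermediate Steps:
J = 13654 (J = -2 + ((77582 - 1*(-103559)) - 167485) = -2 + ((77582 + 103559) - 167485) = -2 + (181141 - 167485) = -2 + 13656 = 13654)
-119186 - J = -119186 - 1*13654 = -119186 - 13654 = -132840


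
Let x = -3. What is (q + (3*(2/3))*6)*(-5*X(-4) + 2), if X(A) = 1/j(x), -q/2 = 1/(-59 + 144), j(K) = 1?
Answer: -3054/85 ≈ -35.929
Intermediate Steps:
q = -2/85 (q = -2/(-59 + 144) = -2/85 ≈ -0.023529)
X(A) = 1 (X(A) = 1/1 = 1)
(q + (3*(2/3))*6)*(-5*X(-4) + 2) = (-2/85 + (3*(2/3))*6)*(-5*1 + 2) = (-2/85 + (3*(2*(1/3)))*6)*(-5 + 2) = (-2/85 + (3*(2/3))*6)*(-3) = (-2/85 + 2*6)*(-3) = (-2/85 + 12)*(-3) = (1018/85)*(-3) = -3054/85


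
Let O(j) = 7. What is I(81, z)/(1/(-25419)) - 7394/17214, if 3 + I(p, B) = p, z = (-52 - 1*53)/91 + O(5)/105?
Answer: -17064947671/8607 ≈ -1.9827e+6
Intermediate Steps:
z = -212/195 (z = (-52 - 1*53)/91 + 7/105 = (-52 - 53)*(1/91) + 7*(1/105) = -105*1/91 + 1/15 = -15/13 + 1/15 = -212/195 ≈ -1.0872)
I(p, B) = -3 + p
I(81, z)/(1/(-25419)) - 7394/17214 = (-3 + 81)/(1/(-25419)) - 7394/17214 = 78/(-1/25419) - 7394*1/17214 = 78*(-25419) - 3697/8607 = -1982682 - 3697/8607 = -17064947671/8607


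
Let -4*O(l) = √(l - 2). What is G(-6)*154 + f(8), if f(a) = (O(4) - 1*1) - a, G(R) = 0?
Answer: -9 - √2/4 ≈ -9.3535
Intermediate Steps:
O(l) = -√(-2 + l)/4 (O(l) = -√(l - 2)/4 = -√(-2 + l)/4)
f(a) = -1 - a - √2/4 (f(a) = (-√(-2 + 4)/4 - 1*1) - a = (-√2/4 - 1) - a = (-1 - √2/4) - a = -1 - a - √2/4)
G(-6)*154 + f(8) = 0*154 + (-1 - 1*8 - √2/4) = 0 + (-1 - 8 - √2/4) = 0 + (-9 - √2/4) = -9 - √2/4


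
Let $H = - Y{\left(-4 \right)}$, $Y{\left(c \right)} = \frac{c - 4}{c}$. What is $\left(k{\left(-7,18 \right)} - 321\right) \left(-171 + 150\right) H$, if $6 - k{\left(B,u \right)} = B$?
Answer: $-12936$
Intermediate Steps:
$k{\left(B,u \right)} = 6 - B$
$Y{\left(c \right)} = \frac{-4 + c}{c}$ ($Y{\left(c \right)} = \frac{c - 4}{c} = \frac{-4 + c}{c}$)
$H = -2$ ($H = - \frac{-4 - 4}{-4} = - \frac{\left(-1\right) \left(-8\right)}{4} = \left(-1\right) 2 = -2$)
$\left(k{\left(-7,18 \right)} - 321\right) \left(-171 + 150\right) H = \left(\left(6 - -7\right) - 321\right) \left(-171 + 150\right) \left(-2\right) = \left(\left(6 + 7\right) - 321\right) \left(-21\right) \left(-2\right) = \left(13 - 321\right) \left(-21\right) \left(-2\right) = \left(-308\right) \left(-21\right) \left(-2\right) = 6468 \left(-2\right) = -12936$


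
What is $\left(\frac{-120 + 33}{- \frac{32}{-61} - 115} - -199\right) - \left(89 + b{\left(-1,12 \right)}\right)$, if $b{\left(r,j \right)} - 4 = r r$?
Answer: $\frac{738522}{6983} \approx 105.76$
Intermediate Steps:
$b{\left(r,j \right)} = 4 + r^{2}$ ($b{\left(r,j \right)} = 4 + r r = 4 + r^{2}$)
$\left(\frac{-120 + 33}{- \frac{32}{-61} - 115} - -199\right) - \left(89 + b{\left(-1,12 \right)}\right) = \left(\frac{-120 + 33}{- \frac{32}{-61} - 115} - -199\right) - \left(89 + \left(4 + \left(-1\right)^{2}\right)\right) = \left(- \frac{87}{\left(-32\right) \left(- \frac{1}{61}\right) - 115} + 199\right) - \left(89 + \left(4 + 1\right)\right) = \left(- \frac{87}{\frac{32}{61} - 115} + 199\right) - \left(89 + 5\right) = \left(- \frac{87}{- \frac{6983}{61}} + 199\right) - 94 = \left(\left(-87\right) \left(- \frac{61}{6983}\right) + 199\right) - 94 = \left(\frac{5307}{6983} + 199\right) - 94 = \frac{1394924}{6983} - 94 = \frac{738522}{6983}$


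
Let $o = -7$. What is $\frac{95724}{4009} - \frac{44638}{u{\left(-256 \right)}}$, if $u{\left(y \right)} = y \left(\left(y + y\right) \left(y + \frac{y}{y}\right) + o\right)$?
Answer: $\frac{1599712564487}{66993533056} \approx 23.879$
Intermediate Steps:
$u{\left(y \right)} = y \left(-7 + 2 y \left(1 + y\right)\right)$ ($u{\left(y \right)} = y \left(\left(y + y\right) \left(y + \frac{y}{y}\right) - 7\right) = y \left(2 y \left(y + 1\right) - 7\right) = y \left(2 y \left(1 + y\right) - 7\right) = y \left(-7 + 2 y \left(1 + y\right)\right)$)
$\frac{95724}{4009} - \frac{44638}{u{\left(-256 \right)}} = \frac{95724}{4009} - \frac{44638}{\left(-256\right) \left(-7 + 2 \left(-256\right) + 2 \left(-256\right)^{2}\right)} = 95724 \cdot \frac{1}{4009} - \frac{44638}{\left(-256\right) \left(-7 - 512 + 2 \cdot 65536\right)} = \frac{95724}{4009} - \frac{44638}{\left(-256\right) \left(-7 - 512 + 131072\right)} = \frac{95724}{4009} - \frac{44638}{\left(-256\right) 130553} = \frac{95724}{4009} - \frac{44638}{-33421568} = \frac{95724}{4009} - - \frac{22319}{16710784} = \frac{95724}{4009} + \frac{22319}{16710784} = \frac{1599712564487}{66993533056}$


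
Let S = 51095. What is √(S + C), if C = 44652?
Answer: √95747 ≈ 309.43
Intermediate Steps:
√(S + C) = √(51095 + 44652) = √95747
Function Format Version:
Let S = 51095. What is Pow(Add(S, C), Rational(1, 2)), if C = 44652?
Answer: Pow(95747, Rational(1, 2)) ≈ 309.43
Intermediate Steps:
Pow(Add(S, C), Rational(1, 2)) = Pow(Add(51095, 44652), Rational(1, 2)) = Pow(95747, Rational(1, 2))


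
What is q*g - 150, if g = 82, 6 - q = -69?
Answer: 6000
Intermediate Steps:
q = 75 (q = 6 - 1*(-69) = 6 + 69 = 75)
q*g - 150 = 75*82 - 150 = 6150 - 150 = 6000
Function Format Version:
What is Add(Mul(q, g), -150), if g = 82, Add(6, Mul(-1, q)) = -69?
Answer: 6000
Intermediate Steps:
q = 75 (q = Add(6, Mul(-1, -69)) = Add(6, 69) = 75)
Add(Mul(q, g), -150) = Add(Mul(75, 82), -150) = Add(6150, -150) = 6000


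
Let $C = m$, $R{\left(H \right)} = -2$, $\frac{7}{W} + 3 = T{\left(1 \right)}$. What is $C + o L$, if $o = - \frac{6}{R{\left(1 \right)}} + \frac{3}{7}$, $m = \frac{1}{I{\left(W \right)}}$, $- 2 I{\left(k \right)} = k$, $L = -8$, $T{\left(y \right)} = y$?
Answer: $- \frac{188}{7} \approx -26.857$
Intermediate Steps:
$W = - \frac{7}{2}$ ($W = \frac{7}{-3 + 1} = \frac{7}{-2} = 7 \left(- \frac{1}{2}\right) = - \frac{7}{2} \approx -3.5$)
$I{\left(k \right)} = - \frac{k}{2}$
$m = \frac{4}{7}$ ($m = \frac{1}{\left(- \frac{1}{2}\right) \left(- \frac{7}{2}\right)} = \frac{1}{\frac{7}{4}} = \frac{4}{7} \approx 0.57143$)
$C = \frac{4}{7} \approx 0.57143$
$o = \frac{24}{7}$ ($o = - \frac{6}{-2} + \frac{3}{7} = \left(-6\right) \left(- \frac{1}{2}\right) + 3 \cdot \frac{1}{7} = 3 + \frac{3}{7} = \frac{24}{7} \approx 3.4286$)
$C + o L = \frac{4}{7} + \frac{24}{7} \left(-8\right) = \frac{4}{7} - \frac{192}{7} = - \frac{188}{7}$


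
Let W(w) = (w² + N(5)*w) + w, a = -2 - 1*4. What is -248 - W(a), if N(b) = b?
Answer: -248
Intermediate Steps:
a = -6 (a = -2 - 4 = -6)
W(w) = w² + 6*w (W(w) = (w² + 5*w) + w = w² + 6*w)
-248 - W(a) = -248 - (-6)*(6 - 6) = -248 - (-6)*0 = -248 - 1*0 = -248 + 0 = -248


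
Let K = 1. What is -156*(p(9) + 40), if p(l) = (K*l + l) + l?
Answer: -10452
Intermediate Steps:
p(l) = 3*l (p(l) = (1*l + l) + l = (l + l) + l = 2*l + l = 3*l)
-156*(p(9) + 40) = -156*(3*9 + 40) = -156*(27 + 40) = -156*67 = -10452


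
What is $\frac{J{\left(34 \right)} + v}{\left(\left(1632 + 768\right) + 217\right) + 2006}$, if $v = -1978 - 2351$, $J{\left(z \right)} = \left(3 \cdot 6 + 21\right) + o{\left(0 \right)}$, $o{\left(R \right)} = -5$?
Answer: $- \frac{4295}{4623} \approx -0.92905$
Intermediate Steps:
$J{\left(z \right)} = 34$ ($J{\left(z \right)} = \left(3 \cdot 6 + 21\right) - 5 = \left(18 + 21\right) - 5 = 39 - 5 = 34$)
$v = -4329$
$\frac{J{\left(34 \right)} + v}{\left(\left(1632 + 768\right) + 217\right) + 2006} = \frac{34 - 4329}{\left(\left(1632 + 768\right) + 217\right) + 2006} = - \frac{4295}{\left(2400 + 217\right) + 2006} = - \frac{4295}{2617 + 2006} = - \frac{4295}{4623}$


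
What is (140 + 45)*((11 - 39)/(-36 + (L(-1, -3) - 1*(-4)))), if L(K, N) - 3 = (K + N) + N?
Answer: 1295/9 ≈ 143.89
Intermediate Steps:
L(K, N) = 3 + K + 2*N (L(K, N) = 3 + ((K + N) + N) = 3 + (K + 2*N) = 3 + K + 2*N)
(140 + 45)*((11 - 39)/(-36 + (L(-1, -3) - 1*(-4)))) = (140 + 45)*((11 - 39)/(-36 + ((3 - 1 + 2*(-3)) - 1*(-4)))) = 185*(-28/(-36 + ((3 - 1 - 6) + 4))) = 185*(-28/(-36 + (-4 + 4))) = 185*(-28/(-36 + 0)) = 185*(-28/(-36)) = 185*(-28*(-1/36)) = 185*(7/9) = 1295/9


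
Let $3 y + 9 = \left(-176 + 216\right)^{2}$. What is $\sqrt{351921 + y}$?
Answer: $\frac{\sqrt{3172062}}{3} \approx 593.68$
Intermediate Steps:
$y = \frac{1591}{3}$ ($y = -3 + \frac{\left(-176 + 216\right)^{2}}{3} = -3 + \frac{40^{2}}{3} = -3 + \frac{1}{3} \cdot 1600 = -3 + \frac{1600}{3} = \frac{1591}{3} \approx 530.33$)
$\sqrt{351921 + y} = \sqrt{351921 + \frac{1591}{3}} = \sqrt{\frac{1057354}{3}} = \frac{\sqrt{3172062}}{3}$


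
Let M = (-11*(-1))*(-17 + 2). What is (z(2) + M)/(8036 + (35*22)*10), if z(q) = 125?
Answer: -5/1967 ≈ -0.0025419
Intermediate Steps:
M = -165 (M = 11*(-15) = -165)
(z(2) + M)/(8036 + (35*22)*10) = (125 - 165)/(8036 + (35*22)*10) = -40/(8036 + 770*10) = -40/(8036 + 7700) = -40/15736 = -40*1/15736 = -5/1967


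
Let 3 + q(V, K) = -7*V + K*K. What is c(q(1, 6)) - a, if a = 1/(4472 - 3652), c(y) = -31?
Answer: -25421/820 ≈ -31.001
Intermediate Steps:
q(V, K) = -3 + K**2 - 7*V (q(V, K) = -3 + (-7*V + K*K) = -3 + (-7*V + K**2) = -3 + (K**2 - 7*V) = -3 + K**2 - 7*V)
a = 1/820 ≈ 0.0012195
c(q(1, 6)) - a = -31 - 1*1/820 = -31 - 1/820 = -25421/820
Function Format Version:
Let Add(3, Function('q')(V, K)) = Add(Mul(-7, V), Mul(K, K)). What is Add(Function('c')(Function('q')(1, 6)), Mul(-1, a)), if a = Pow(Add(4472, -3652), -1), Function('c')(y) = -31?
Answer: Rational(-25421, 820) ≈ -31.001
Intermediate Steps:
Function('q')(V, K) = Add(-3, Pow(K, 2), Mul(-7, V)) (Function('q')(V, K) = Add(-3, Add(Mul(-7, V), Mul(K, K))) = Add(-3, Add(Mul(-7, V), Pow(K, 2))) = Add(-3, Add(Pow(K, 2), Mul(-7, V))) = Add(-3, Pow(K, 2), Mul(-7, V)))
a = Rational(1, 820) (a = Pow(820, -1) = Rational(1, 820) ≈ 0.0012195)
Add(Function('c')(Function('q')(1, 6)), Mul(-1, a)) = Add(-31, Mul(-1, Rational(1, 820))) = Add(-31, Rational(-1, 820)) = Rational(-25421, 820)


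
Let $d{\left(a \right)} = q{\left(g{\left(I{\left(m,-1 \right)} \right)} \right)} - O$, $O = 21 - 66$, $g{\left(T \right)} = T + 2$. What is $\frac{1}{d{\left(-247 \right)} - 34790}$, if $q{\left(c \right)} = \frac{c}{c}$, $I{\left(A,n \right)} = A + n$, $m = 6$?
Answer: $- \frac{1}{34744} \approx -2.8782 \cdot 10^{-5}$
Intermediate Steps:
$g{\left(T \right)} = 2 + T$
$q{\left(c \right)} = 1$
$O = -45$ ($O = 21 - 66 = -45$)
$d{\left(a \right)} = 46$ ($d{\left(a \right)} = 1 - -45 = 1 + 45 = 46$)
$\frac{1}{d{\left(-247 \right)} - 34790} = \frac{1}{46 - 34790} = \frac{1}{-34744} = - \frac{1}{34744}$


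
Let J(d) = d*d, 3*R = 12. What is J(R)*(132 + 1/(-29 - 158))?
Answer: 394928/187 ≈ 2111.9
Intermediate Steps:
R = 4 (R = (⅓)*12 = 4)
J(d) = d²
J(R)*(132 + 1/(-29 - 158)) = 4²*(132 + 1/(-29 - 158)) = 16*(132 + 1/(-187)) = 16*(132 - 1/187) = 16*(24683/187) = 394928/187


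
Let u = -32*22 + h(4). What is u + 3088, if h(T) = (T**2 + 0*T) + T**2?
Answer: 2416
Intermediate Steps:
h(T) = 2*T**2 (h(T) = (T**2 + 0) + T**2 = T**2 + T**2 = 2*T**2)
u = -672 (u = -32*22 + 2*4**2 = -704 + 2*16 = -704 + 32 = -672)
u + 3088 = -672 + 3088 = 2416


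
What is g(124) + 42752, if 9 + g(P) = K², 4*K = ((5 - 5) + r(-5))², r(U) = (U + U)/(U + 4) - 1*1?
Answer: 690449/16 ≈ 43153.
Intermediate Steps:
r(U) = -1 + 2*U/(4 + U) (r(U) = (2*U)/(4 + U) - 1 = 2*U/(4 + U) - 1 = -1 + 2*U/(4 + U))
K = 81/4 (K = ((5 - 5) + (-4 - 5)/(4 - 5))²/4 = (0 - 9/(-1))²/4 = (0 - 1*(-9))²/4 = (0 + 9)²/4 = (¼)*9² = (¼)*81 = 81/4 ≈ 20.250)
g(P) = 6417/16 (g(P) = -9 + (81/4)² = -9 + 6561/16 = 6417/16)
g(124) + 42752 = 6417/16 + 42752 = 690449/16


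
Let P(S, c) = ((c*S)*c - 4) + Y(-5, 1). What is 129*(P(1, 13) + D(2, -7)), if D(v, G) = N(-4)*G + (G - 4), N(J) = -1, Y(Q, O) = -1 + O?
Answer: 20769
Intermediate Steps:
P(S, c) = -4 + S*c² (P(S, c) = ((c*S)*c - 4) + (-1 + 1) = ((S*c)*c - 4) + 0 = (S*c² - 4) + 0 = (-4 + S*c²) + 0 = -4 + S*c²)
D(v, G) = -4 (D(v, G) = -G + (G - 4) = -G + (-4 + G) = -4)
129*(P(1, 13) + D(2, -7)) = 129*((-4 + 1*13²) - 4) = 129*((-4 + 1*169) - 4) = 129*((-4 + 169) - 4) = 129*(165 - 4) = 129*161 = 20769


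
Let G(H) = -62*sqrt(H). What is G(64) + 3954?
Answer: 3458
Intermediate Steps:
G(64) + 3954 = -62*sqrt(64) + 3954 = -62*8 + 3954 = -496 + 3954 = 3458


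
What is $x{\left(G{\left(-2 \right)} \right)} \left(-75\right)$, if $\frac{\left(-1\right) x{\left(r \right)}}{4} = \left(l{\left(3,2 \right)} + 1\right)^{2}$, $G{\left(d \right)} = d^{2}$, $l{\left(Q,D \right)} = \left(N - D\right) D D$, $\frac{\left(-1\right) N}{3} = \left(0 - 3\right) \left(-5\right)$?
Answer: $10490700$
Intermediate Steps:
$N = -45$ ($N = - 3 \left(0 - 3\right) \left(-5\right) = - 3 \left(\left(-3\right) \left(-5\right)\right) = \left(-3\right) 15 = -45$)
$l{\left(Q,D \right)} = D^{2} \left(-45 - D\right)$ ($l{\left(Q,D \right)} = \left(-45 - D\right) D D = D \left(-45 - D\right) D = D^{2} \left(-45 - D\right)$)
$x{\left(r \right)} = -139876$ ($x{\left(r \right)} = - 4 \left(2^{2} \left(-45 - 2\right) + 1\right)^{2} = - 4 \left(4 \left(-45 - 2\right) + 1\right)^{2} = - 4 \left(4 \left(-47\right) + 1\right)^{2} = - 4 \left(-188 + 1\right)^{2} = - 4 \left(-187\right)^{2} = \left(-4\right) 34969 = -139876$)
$x{\left(G{\left(-2 \right)} \right)} \left(-75\right) = \left(-139876\right) \left(-75\right) = 10490700$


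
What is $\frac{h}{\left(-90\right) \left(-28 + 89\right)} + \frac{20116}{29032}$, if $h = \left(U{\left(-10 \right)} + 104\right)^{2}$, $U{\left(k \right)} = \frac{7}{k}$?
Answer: $- \frac{2492005481}{1992321000} \approx -1.2508$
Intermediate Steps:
$h = \frac{1067089}{100}$ ($h = \left(\frac{7}{-10} + 104\right)^{2} = \left(7 \left(- \frac{1}{10}\right) + 104\right)^{2} = \left(- \frac{7}{10} + 104\right)^{2} = \left(\frac{1033}{10}\right)^{2} = \frac{1067089}{100} \approx 10671.0$)
$\frac{h}{\left(-90\right) \left(-28 + 89\right)} + \frac{20116}{29032} = \frac{1067089}{100 \left(- 90 \left(-28 + 89\right)\right)} + \frac{20116}{29032} = \frac{1067089}{100 \left(\left(-90\right) 61\right)} + 20116 \cdot \frac{1}{29032} = \frac{1067089}{100 \left(-5490\right)} + \frac{5029}{7258} = \frac{1067089}{100} \left(- \frac{1}{5490}\right) + \frac{5029}{7258} = - \frac{1067089}{549000} + \frac{5029}{7258} = - \frac{2492005481}{1992321000}$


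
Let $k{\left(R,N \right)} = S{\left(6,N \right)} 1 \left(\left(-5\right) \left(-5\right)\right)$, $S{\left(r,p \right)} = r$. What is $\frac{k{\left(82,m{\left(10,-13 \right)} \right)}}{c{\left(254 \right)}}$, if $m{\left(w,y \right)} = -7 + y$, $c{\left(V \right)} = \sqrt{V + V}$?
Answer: $\frac{75 \sqrt{127}}{127} \approx 6.6552$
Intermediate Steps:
$c{\left(V \right)} = \sqrt{2} \sqrt{V}$ ($c{\left(V \right)} = \sqrt{2 V} = \sqrt{2} \sqrt{V}$)
$k{\left(R,N \right)} = 150$ ($k{\left(R,N \right)} = 6 \cdot 1 \left(\left(-5\right) \left(-5\right)\right) = 6 \cdot 25 = 150$)
$\frac{k{\left(82,m{\left(10,-13 \right)} \right)}}{c{\left(254 \right)}} = \frac{150}{\sqrt{2} \sqrt{254}} = \frac{150}{2 \sqrt{127}} = 150 \frac{\sqrt{127}}{254} = \frac{75 \sqrt{127}}{127}$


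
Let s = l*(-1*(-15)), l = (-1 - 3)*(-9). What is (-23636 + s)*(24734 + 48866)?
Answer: -1699865600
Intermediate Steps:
l = 36 (l = -4*(-9) = 36)
s = 540 (s = 36*(-1*(-15)) = 36*15 = 540)
(-23636 + s)*(24734 + 48866) = (-23636 + 540)*(24734 + 48866) = -23096*73600 = -1699865600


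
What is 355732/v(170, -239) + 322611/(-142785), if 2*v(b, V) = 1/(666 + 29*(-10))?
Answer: 12732160426543/47595 ≈ 2.6751e+8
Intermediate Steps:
v(b, V) = 1/752 (v(b, V) = 1/(2*(666 + 29*(-10))) = 1/(2*(666 - 290)) = (½)/376 = (½)*(1/376) = 1/752)
355732/v(170, -239) + 322611/(-142785) = 355732/(1/752) + 322611/(-142785) = 355732*752 + 322611*(-1/142785) = 267510464 - 107537/47595 = 12732160426543/47595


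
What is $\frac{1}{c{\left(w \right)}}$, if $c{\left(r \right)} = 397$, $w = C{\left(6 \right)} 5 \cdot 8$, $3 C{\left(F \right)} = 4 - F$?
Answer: $\frac{1}{397} \approx 0.0025189$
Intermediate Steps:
$C{\left(F \right)} = \frac{4}{3} - \frac{F}{3}$ ($C{\left(F \right)} = \frac{4 - F}{3} = \frac{4}{3} - \frac{F}{3}$)
$w = - \frac{80}{3}$ ($w = \left(\frac{4}{3} - 2\right) 5 \cdot 8 = \left(- \frac{2}{3}\right) 5 \cdot 8 = \left(- \frac{10}{3}\right) 8 = - \frac{80}{3} \approx -26.667$)
$\frac{1}{c{\left(w \right)}} = \frac{1}{397}$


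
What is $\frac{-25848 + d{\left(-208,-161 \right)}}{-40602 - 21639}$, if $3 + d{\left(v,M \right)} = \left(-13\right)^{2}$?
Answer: $\frac{25682}{62241} \approx 0.41262$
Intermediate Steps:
$d{\left(v,M \right)} = 166$ ($d{\left(v,M \right)} = -3 + \left(-13\right)^{2} = -3 + 169 = 166$)
$\frac{-25848 + d{\left(-208,-161 \right)}}{-40602 - 21639} = \frac{-25848 + 166}{-40602 - 21639} = - \frac{25682}{-62241} = \left(-25682\right) \left(- \frac{1}{62241}\right) = \frac{25682}{62241}$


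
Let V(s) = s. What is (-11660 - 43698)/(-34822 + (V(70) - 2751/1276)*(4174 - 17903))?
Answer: 70636808/1232938673 ≈ 0.057291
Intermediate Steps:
(-11660 - 43698)/(-34822 + (V(70) - 2751/1276)*(4174 - 17903)) = (-11660 - 43698)/(-34822 + (70 - 2751/1276)*(4174 - 17903)) = -55358/(-34822 + (70 - 2751*1/1276)*(-13729)) = -55358/(-34822 + (70 - 2751/1276)*(-13729)) = -55358/(-34822 + (86569/1276)*(-13729)) = -55358/(-34822 - 1188505801/1276) = -55358/(-1232938673/1276) = -55358*(-1276/1232938673) = 70636808/1232938673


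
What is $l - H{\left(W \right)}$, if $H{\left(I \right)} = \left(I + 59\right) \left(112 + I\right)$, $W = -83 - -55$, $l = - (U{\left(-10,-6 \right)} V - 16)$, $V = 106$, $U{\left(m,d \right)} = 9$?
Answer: $-3542$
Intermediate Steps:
$l = -938$ ($l = - (9 \cdot 106 - 16) = - (954 - 16) = \left(-1\right) 938 = -938$)
$W = -28$ ($W = -83 + 55 = -28$)
$H{\left(I \right)} = \left(59 + I\right) \left(112 + I\right)$
$l - H{\left(W \right)} = -938 - \left(6608 + \left(-28\right)^{2} + 171 \left(-28\right)\right) = -938 - \left(6608 + 784 - 4788\right) = -938 - 2604 = -3542$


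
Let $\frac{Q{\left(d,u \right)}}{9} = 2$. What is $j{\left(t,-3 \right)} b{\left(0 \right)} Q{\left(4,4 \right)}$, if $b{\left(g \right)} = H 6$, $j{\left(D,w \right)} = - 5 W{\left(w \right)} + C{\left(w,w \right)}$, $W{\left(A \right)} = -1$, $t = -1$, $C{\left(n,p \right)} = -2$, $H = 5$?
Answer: $1620$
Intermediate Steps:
$Q{\left(d,u \right)} = 18$ ($Q{\left(d,u \right)} = 9 \cdot 2 = 18$)
$j{\left(D,w \right)} = 3$ ($j{\left(D,w \right)} = \left(-5\right) \left(-1\right) - 2 = 5 - 2 = 3$)
$b{\left(g \right)} = 30$ ($b{\left(g \right)} = 5 \cdot 6 = 30$)
$j{\left(t,-3 \right)} b{\left(0 \right)} Q{\left(4,4 \right)} = 3 \cdot 30 \cdot 18 = 90 \cdot 18 = 1620$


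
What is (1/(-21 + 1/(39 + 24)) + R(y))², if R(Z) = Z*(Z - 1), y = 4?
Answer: 249671601/1747684 ≈ 142.86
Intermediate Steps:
R(Z) = Z*(-1 + Z)
(1/(-21 + 1/(39 + 24)) + R(y))² = (1/(-21 + 1/(39 + 24)) + 4*(-1 + 4))² = (1/(-21 + 1/63) + 4*3)² = (1/(-21 + 1/63) + 12)² = (1/(-1322/63) + 12)² = (-63/1322 + 12)² = (15801/1322)² = 249671601/1747684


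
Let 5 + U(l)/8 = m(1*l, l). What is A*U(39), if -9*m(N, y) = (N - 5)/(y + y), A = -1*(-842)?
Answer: -11936192/351 ≈ -34006.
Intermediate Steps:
A = 842
m(N, y) = -(-5 + N)/(18*y) (m(N, y) = -(N - 5)/(9*(y + y)) = -(-5 + N)/(9*(2*y)) = -(-5 + N)*1/(2*y)/9 = -(-5 + N)/(18*y))
U(l) = -40 + 4*(5 - l)/(9*l) (U(l) = -40 + 8*((5 - l)/(18*l)) = -40 + 4*(5 - l)/(9*l))
A*U(39) = 842*((4/9)*(5 - 91*39)/39) = 842*((4/9)*(1/39)*(5 - 3549)) = 842*((4/9)*(1/39)*(-3544)) = 842*(-14176/351) = -11936192/351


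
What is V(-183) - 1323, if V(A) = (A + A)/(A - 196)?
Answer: -501051/379 ≈ -1322.0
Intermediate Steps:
V(A) = 2*A/(-196 + A) (V(A) = (2*A)/(-196 + A) = 2*A/(-196 + A))
V(-183) - 1323 = 2*(-183)/(-196 - 183) - 1323 = 2*(-183)/(-379) - 1323 = 2*(-183)*(-1/379) - 1323 = 366/379 - 1323 = -501051/379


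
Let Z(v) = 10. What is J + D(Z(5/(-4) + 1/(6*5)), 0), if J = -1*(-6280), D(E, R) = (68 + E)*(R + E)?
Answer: 7060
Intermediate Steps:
D(E, R) = (68 + E)*(E + R)
J = 6280
J + D(Z(5/(-4) + 1/(6*5)), 0) = 6280 + (10² + 68*10 + 68*0 + 10*0) = 6280 + (100 + 680 + 0 + 0) = 6280 + 780 = 7060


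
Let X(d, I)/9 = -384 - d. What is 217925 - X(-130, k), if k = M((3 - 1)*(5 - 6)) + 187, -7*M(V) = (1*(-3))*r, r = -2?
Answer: 220211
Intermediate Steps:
M(V) = -6/7 (M(V) = -1*(-3)*(-2)/7 = -(-3)*(-2)/7 = -⅐*6 = -6/7)
k = 1303/7 (k = -6/7 + 187 = 1303/7 ≈ 186.14)
X(d, I) = -3456 - 9*d (X(d, I) = 9*(-384 - d) = -3456 - 9*d)
217925 - X(-130, k) = 217925 - (-3456 - 9*(-130)) = 217925 - (-3456 + 1170) = 217925 - 1*(-2286) = 217925 + 2286 = 220211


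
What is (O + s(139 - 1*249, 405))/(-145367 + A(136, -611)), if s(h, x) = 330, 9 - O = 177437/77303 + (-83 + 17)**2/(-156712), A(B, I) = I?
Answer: -1019820136807/442105603671452 ≈ -0.0023067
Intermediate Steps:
O = 20389748587/3028576934 (O = 9 - (177437/77303 + (-83 + 17)**2/(-156712)) = 9 - (177437*(1/77303) + (-66)**2*(-1/156712)) = 9 - (177437/77303 + 4356*(-1/156712)) = 9 - (177437/77303 - 1089/39178) = 9 - 1*6867443819/3028576934 = 9 - 6867443819/3028576934 = 20389748587/3028576934 ≈ 6.7325)
(O + s(139 - 1*249, 405))/(-145367 + A(136, -611)) = (20389748587/3028576934 + 330)/(-145367 - 611) = (1019820136807/3028576934)/(-145978) = (1019820136807/3028576934)*(-1/145978) = -1019820136807/442105603671452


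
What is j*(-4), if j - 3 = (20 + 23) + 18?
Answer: -256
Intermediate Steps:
j = 64 (j = 3 + ((20 + 23) + 18) = 3 + (43 + 18) = 3 + 61 = 64)
j*(-4) = 64*(-4) = -256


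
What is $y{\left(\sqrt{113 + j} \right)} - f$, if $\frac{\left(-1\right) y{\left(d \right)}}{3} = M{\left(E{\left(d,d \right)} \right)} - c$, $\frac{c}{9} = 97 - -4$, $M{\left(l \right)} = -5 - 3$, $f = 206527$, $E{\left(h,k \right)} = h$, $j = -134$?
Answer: $-203776$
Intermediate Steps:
$M{\left(l \right)} = -8$
$c = 909$ ($c = 9 \left(97 - -4\right) = 9 \left(97 + 4\right) = 9 \cdot 101 = 909$)
$y{\left(d \right)} = 2751$ ($y{\left(d \right)} = - 3 \left(-8 - 909\right) = \left(-3\right) \left(-917\right) = 2751$)
$y{\left(\sqrt{113 + j} \right)} - f = 2751 - 206527 = -203776$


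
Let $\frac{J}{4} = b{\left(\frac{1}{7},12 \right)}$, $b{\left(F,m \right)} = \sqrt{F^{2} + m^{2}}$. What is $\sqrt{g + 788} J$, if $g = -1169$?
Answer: $\frac{4 i \sqrt{2688717}}{7} \approx 936.99 i$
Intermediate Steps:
$J = \frac{4 \sqrt{7057}}{7}$ ($J = 4 \sqrt{\left(\frac{1}{7}\right)^{2} + 12^{2}} = 4 \sqrt{\left(\frac{1}{7}\right)^{2} + 144} = 4 \sqrt{\frac{1}{49} + 144} = 4 \sqrt{\frac{7057}{49}} = 4 \frac{\sqrt{7057}}{7} = \frac{4 \sqrt{7057}}{7} \approx 48.003$)
$\sqrt{g + 788} J = \sqrt{-1169 + 788} \frac{4 \sqrt{7057}}{7} = \sqrt{-381} \frac{4 \sqrt{7057}}{7} = i \sqrt{381} \frac{4 \sqrt{7057}}{7} = \frac{4 i \sqrt{2688717}}{7}$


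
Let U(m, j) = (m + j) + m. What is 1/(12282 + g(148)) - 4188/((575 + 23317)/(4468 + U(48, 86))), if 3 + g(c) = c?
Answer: -20167154959/24742157 ≈ -815.09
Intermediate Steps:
g(c) = -3 + c
U(m, j) = j + 2*m (U(m, j) = (j + m) + m = j + 2*m)
1/(12282 + g(148)) - 4188/((575 + 23317)/(4468 + U(48, 86))) = 1/(12282 + (-3 + 148)) - 4188/((575 + 23317)/(4468 + (86 + 2*48))) = 1/(12282 + 145) - 4188/(23892/(4468 + (86 + 96))) = 1/12427 - 4188/(23892/(4468 + 182)) = 1/12427 - 4188/(23892/4650) = 1/12427 - 4188/(23892*(1/4650)) = 1/12427 - 4188/3982/775 = 1/12427 - 4188*775/3982 = 1/12427 - 1*1622850/1991 = 1/12427 - 1622850/1991 = -20167154959/24742157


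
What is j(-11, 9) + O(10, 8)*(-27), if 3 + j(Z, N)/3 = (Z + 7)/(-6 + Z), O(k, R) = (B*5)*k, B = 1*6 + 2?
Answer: -183741/17 ≈ -10808.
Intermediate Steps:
B = 8 (B = 6 + 2 = 8)
O(k, R) = 40*k (O(k, R) = (8*5)*k = 40*k)
j(Z, N) = -9 + 3*(7 + Z)/(-6 + Z) (j(Z, N) = -9 + 3*((Z + 7)/(-6 + Z)) = -9 + 3*((7 + Z)/(-6 + Z)) = -9 + 3*(7 + Z)/(-6 + Z))
j(-11, 9) + O(10, 8)*(-27) = 3*(25 - 2*(-11))/(-6 - 11) + (40*10)*(-27) = 3*(25 + 22)/(-17) + 400*(-27) = 3*(-1/17)*47 - 10800 = -141/17 - 10800 = -183741/17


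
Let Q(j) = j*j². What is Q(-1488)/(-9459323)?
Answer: 3294646272/9459323 ≈ 348.30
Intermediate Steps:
Q(j) = j³
Q(-1488)/(-9459323) = (-1488)³/(-9459323) = -3294646272*(-1/9459323) = 3294646272/9459323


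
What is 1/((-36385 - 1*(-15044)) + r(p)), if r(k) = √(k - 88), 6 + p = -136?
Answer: -21341/455438511 - I*√230/455438511 ≈ -4.6858e-5 - 3.3299e-8*I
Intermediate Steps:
p = -142 (p = -6 - 136 = -142)
r(k) = √(-88 + k)
1/((-36385 - 1*(-15044)) + r(p)) = 1/((-36385 - 1*(-15044)) + √(-88 - 142)) = 1/((-36385 + 15044) + √(-230)) = 1/(-21341 + I*√230)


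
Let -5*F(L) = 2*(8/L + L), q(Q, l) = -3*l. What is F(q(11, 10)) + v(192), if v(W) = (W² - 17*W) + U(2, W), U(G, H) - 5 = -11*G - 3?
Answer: 2519408/75 ≈ 33592.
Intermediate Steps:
U(G, H) = 2 - 11*G (U(G, H) = 5 + (-11*G - 3) = 5 + (-3 - 11*G) = 2 - 11*G)
v(W) = -20 + W² - 17*W (v(W) = (W² - 17*W) + (2 - 11*2) = (W² - 17*W) + (2 - 22) = (W² - 17*W) - 20 = -20 + W² - 17*W)
F(L) = -16/(5*L) - 2*L/5 (F(L) = -2*(8/L + L)/5 = -2*(L + 8/L)/5 = -(2*L + 16/L)/5 = -16/(5*L) - 2*L/5)
F(q(11, 10)) + v(192) = 2*(-8 - (-3*10)²)/(5*((-3*10))) + (-20 + 192² - 17*192) = (⅖)*(-8 - 1*(-30)²)/(-30) + (-20 + 36864 - 3264) = (⅖)*(-1/30)*(-8 - 1*900) + 33580 = (⅖)*(-1/30)*(-8 - 900) + 33580 = (⅖)*(-1/30)*(-908) + 33580 = 908/75 + 33580 = 2519408/75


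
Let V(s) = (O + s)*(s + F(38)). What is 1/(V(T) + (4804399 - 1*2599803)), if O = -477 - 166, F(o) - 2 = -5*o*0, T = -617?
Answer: 1/2979496 ≈ 3.3563e-7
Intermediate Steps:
F(o) = 2 (F(o) = 2 - 5*o*0 = 2 + 0 = 2)
O = -643
V(s) = (-643 + s)*(2 + s) (V(s) = (-643 + s)*(s + 2) = (-643 + s)*(2 + s))
1/(V(T) + (4804399 - 1*2599803)) = 1/((-1286 + (-617)² - 641*(-617)) + (4804399 - 1*2599803)) = 1/((-1286 + 380689 + 395497) + (4804399 - 2599803)) = 1/(774900 + 2204596) = 1/2979496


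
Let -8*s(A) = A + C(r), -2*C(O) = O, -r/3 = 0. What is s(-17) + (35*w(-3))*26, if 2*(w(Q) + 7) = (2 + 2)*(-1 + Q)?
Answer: -109183/8 ≈ -13648.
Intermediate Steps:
r = 0 (r = -3*0 = 0)
w(Q) = -9 + 2*Q (w(Q) = -7 + ((2 + 2)*(-1 + Q))/2 = -7 + (4*(-1 + Q))/2 = -7 + (-4 + 4*Q)/2 = -7 + (-2 + 2*Q) = -9 + 2*Q)
C(O) = -O/2
s(A) = -A/8 (s(A) = -(A - ½*0)/8 = -(A + 0)/8 = -A/8)
s(-17) + (35*w(-3))*26 = -⅛*(-17) + (35*(-9 + 2*(-3)))*26 = 17/8 + (35*(-9 - 6))*26 = 17/8 + (35*(-15))*26 = 17/8 - 525*26 = 17/8 - 13650 = -109183/8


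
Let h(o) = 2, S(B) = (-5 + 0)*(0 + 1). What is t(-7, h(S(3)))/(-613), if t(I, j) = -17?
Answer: 17/613 ≈ 0.027732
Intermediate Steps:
S(B) = -5 (S(B) = -5*1 = -5)
t(-7, h(S(3)))/(-613) = -17/(-613) = -17*(-1/613) = 17/613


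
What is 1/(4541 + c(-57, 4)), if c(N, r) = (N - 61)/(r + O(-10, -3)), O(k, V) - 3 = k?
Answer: 3/13741 ≈ 0.00021832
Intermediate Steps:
O(k, V) = 3 + k
c(N, r) = (-61 + N)/(-7 + r) (c(N, r) = (N - 61)/(r + (3 - 10)) = (-61 + N)/(r - 7) = (-61 + N)/(-7 + r))
1/(4541 + c(-57, 4)) = 1/(4541 + (-61 - 57)/(-7 + 4)) = 1/(4541 - 118/(-3)) = 1/(4541 - 1/3*(-118)) = 1/(4541 + 118/3) = 1/(13741/3) = 3/13741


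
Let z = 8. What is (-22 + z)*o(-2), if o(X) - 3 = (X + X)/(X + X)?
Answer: -56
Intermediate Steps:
o(X) = 4 (o(X) = 3 + (X + X)/(X + X) = 3 + (2*X)/((2*X)) = 3 + (2*X)*(1/(2*X)) = 3 + 1 = 4)
(-22 + z)*o(-2) = (-22 + 8)*4 = -14*4 = -56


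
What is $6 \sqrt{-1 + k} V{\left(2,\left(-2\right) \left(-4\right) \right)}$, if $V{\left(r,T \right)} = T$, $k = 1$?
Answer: $0$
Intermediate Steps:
$6 \sqrt{-1 + k} V{\left(2,\left(-2\right) \left(-4\right) \right)} = 6 \sqrt{-1 + 1} \left(\left(-2\right) \left(-4\right)\right) = 6 \sqrt{0} \cdot 8 = 6 \cdot 0 \cdot 8 = 0 \cdot 8 = 0$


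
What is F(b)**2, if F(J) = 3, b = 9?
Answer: 9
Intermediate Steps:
F(b)**2 = 3**2 = 9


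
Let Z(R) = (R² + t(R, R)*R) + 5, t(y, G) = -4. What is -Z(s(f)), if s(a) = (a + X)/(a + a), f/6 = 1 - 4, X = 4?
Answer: -1165/324 ≈ -3.5957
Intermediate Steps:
f = -18 (f = 6*(1 - 4) = 6*(-3) = -18)
s(a) = (4 + a)/(2*a) (s(a) = (a + 4)/(a + a) = (4 + a)/((2*a)) = (4 + a)*(1/(2*a)) = (4 + a)/(2*a))
Z(R) = 5 + R² - 4*R (Z(R) = (R² - 4*R) + 5 = 5 + R² - 4*R)
-Z(s(f)) = -(5 + ((½)*(4 - 18)/(-18))² - 2*(4 - 18)/(-18)) = -(5 + ((½)*(-1/18)*(-14))² - 2*(-1)*(-14)/18) = -(5 + (7/18)² - 4*7/18) = -(5 + 49/324 - 14/9) = -1*1165/324 = -1165/324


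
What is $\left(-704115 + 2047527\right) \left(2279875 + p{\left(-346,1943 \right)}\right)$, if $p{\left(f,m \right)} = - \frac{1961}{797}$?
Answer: $\frac{2441058078068568}{797} \approx 3.0628 \cdot 10^{12}$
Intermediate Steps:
$p{\left(f,m \right)} = - \frac{1961}{797}$ ($p{\left(f,m \right)} = \left(-1961\right) \frac{1}{797} = - \frac{1961}{797}$)
$\left(-704115 + 2047527\right) \left(2279875 + p{\left(-346,1943 \right)}\right) = \left(-704115 + 2047527\right) \left(2279875 - \frac{1961}{797}\right) = 1343412 \cdot \frac{1817058414}{797} = \frac{2441058078068568}{797}$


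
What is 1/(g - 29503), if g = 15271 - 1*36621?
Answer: -1/50853 ≈ -1.9665e-5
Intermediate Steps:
g = -21350 (g = 15271 - 36621 = -21350)
1/(g - 29503) = 1/(-21350 - 29503) = 1/(-50853) = -1/50853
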